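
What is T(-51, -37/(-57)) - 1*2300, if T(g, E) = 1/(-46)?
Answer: -105801/46 ≈ -2300.0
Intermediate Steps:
T(g, E) = -1/46
T(-51, -37/(-57)) - 1*2300 = -1/46 - 1*2300 = -1/46 - 2300 = -105801/46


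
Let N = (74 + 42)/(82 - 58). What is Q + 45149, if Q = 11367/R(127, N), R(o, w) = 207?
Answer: 1039690/23 ≈ 45204.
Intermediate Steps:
N = 29/6 (N = 116/24 = 116*(1/24) = 29/6 ≈ 4.8333)
Q = 1263/23 (Q = 11367/207 = 11367*(1/207) = 1263/23 ≈ 54.913)
Q + 45149 = 1263/23 + 45149 = 1039690/23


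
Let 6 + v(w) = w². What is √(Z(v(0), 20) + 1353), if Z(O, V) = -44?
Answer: √1309 ≈ 36.180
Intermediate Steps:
v(w) = -6 + w²
√(Z(v(0), 20) + 1353) = √(-44 + 1353) = √1309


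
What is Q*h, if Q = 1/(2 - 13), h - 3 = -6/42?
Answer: -20/77 ≈ -0.25974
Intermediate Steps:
h = 20/7 (h = 3 - 6/42 = 3 - 6*1/42 = 3 - ⅐ = 20/7 ≈ 2.8571)
Q = -1/11 (Q = 1/(-11) = -1/11 ≈ -0.090909)
Q*h = -1/11*20/7 = -20/77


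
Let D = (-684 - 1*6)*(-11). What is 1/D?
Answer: 1/7590 ≈ 0.00013175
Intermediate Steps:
D = 7590 (D = (-684 - 6)*(-11) = -690*(-11) = 7590)
1/D = 1/7590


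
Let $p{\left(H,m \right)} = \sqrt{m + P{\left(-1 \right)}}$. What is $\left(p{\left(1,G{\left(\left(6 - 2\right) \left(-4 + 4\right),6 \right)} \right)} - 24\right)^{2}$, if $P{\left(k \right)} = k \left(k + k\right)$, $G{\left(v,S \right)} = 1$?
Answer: $\left(24 - \sqrt{3}\right)^{2} \approx 495.86$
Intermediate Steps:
$P{\left(k \right)} = 2 k^{2}$ ($P{\left(k \right)} = k 2 k = 2 k^{2}$)
$p{\left(H,m \right)} = \sqrt{2 + m}$ ($p{\left(H,m \right)} = \sqrt{m + 2 \left(-1\right)^{2}} = \sqrt{m + 2 \cdot 1} = \sqrt{m + 2} = \sqrt{2 + m}$)
$\left(p{\left(1,G{\left(\left(6 - 2\right) \left(-4 + 4\right),6 \right)} \right)} - 24\right)^{2} = \left(\sqrt{2 + 1} - 24\right)^{2} = \left(\sqrt{3} - 24\right)^{2} = \left(-24 + \sqrt{3}\right)^{2}$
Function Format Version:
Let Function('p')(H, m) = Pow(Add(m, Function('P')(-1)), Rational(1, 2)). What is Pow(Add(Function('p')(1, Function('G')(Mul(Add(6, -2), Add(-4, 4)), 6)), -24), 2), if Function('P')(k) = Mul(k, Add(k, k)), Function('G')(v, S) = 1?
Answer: Pow(Add(24, Mul(-1, Pow(3, Rational(1, 2)))), 2) ≈ 495.86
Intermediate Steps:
Function('P')(k) = Mul(2, Pow(k, 2)) (Function('P')(k) = Mul(k, Mul(2, k)) = Mul(2, Pow(k, 2)))
Function('p')(H, m) = Pow(Add(2, m), Rational(1, 2)) (Function('p')(H, m) = Pow(Add(m, Mul(2, Pow(-1, 2))), Rational(1, 2)) = Pow(Add(m, Mul(2, 1)), Rational(1, 2)) = Pow(Add(m, 2), Rational(1, 2)) = Pow(Add(2, m), Rational(1, 2)))
Pow(Add(Function('p')(1, Function('G')(Mul(Add(6, -2), Add(-4, 4)), 6)), -24), 2) = Pow(Add(Pow(Add(2, 1), Rational(1, 2)), -24), 2) = Pow(Add(Pow(3, Rational(1, 2)), -24), 2) = Pow(Add(-24, Pow(3, Rational(1, 2))), 2)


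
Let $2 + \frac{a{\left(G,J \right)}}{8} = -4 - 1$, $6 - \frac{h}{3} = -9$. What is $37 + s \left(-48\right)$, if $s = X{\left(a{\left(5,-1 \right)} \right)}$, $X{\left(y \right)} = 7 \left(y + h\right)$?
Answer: $3733$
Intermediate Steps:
$h = 45$ ($h = 18 - -27 = 18 + 27 = 45$)
$a{\left(G,J \right)} = -56$ ($a{\left(G,J \right)} = -16 + 8 \left(-4 - 1\right) = -16 + 8 \left(-5\right) = -16 - 40 = -56$)
$X{\left(y \right)} = 315 + 7 y$ ($X{\left(y \right)} = 7 \left(y + 45\right) = 7 \left(45 + y\right) = 315 + 7 y$)
$s = -77$ ($s = 315 + 7 \left(-56\right) = 315 - 392 = -77$)
$37 + s \left(-48\right) = 37 - -3696 = 37 + 3696 = 3733$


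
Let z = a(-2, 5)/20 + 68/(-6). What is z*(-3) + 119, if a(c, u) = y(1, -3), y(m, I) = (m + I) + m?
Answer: 3063/20 ≈ 153.15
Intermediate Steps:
y(m, I) = I + 2*m (y(m, I) = (I + m) + m = I + 2*m)
a(c, u) = -1 (a(c, u) = -3 + 2*1 = -3 + 2 = -1)
z = -683/60 (z = -1/20 + 68/(-6) = -1*1/20 + 68*(-1/6) = -1/20 - 34/3 = -683/60 ≈ -11.383)
z*(-3) + 119 = -683/60*(-3) + 119 = 683/20 + 119 = 3063/20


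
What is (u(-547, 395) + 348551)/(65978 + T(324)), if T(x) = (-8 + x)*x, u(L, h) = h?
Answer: 174473/84181 ≈ 2.0726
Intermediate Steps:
T(x) = x*(-8 + x)
(u(-547, 395) + 348551)/(65978 + T(324)) = (395 + 348551)/(65978 + 324*(-8 + 324)) = 348946/(65978 + 324*316) = 348946/(65978 + 102384) = 348946/168362 = 348946*(1/168362) = 174473/84181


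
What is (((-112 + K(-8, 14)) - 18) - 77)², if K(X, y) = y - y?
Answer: 42849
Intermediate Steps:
K(X, y) = 0
(((-112 + K(-8, 14)) - 18) - 77)² = (((-112 + 0) - 18) - 77)² = ((-112 - 18) - 77)² = (-130 - 77)² = (-207)² = 42849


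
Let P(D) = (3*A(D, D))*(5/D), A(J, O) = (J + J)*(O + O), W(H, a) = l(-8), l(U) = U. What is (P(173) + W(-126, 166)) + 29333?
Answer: 39705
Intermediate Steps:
W(H, a) = -8
A(J, O) = 4*J*O (A(J, O) = (2*J)*(2*O) = 4*J*O)
P(D) = 60*D (P(D) = (3*(4*D*D))*(5/D) = (3*(4*D²))*(5/D) = (12*D²)*(5/D) = 60*D)
(P(173) + W(-126, 166)) + 29333 = (60*173 - 8) + 29333 = (10380 - 8) + 29333 = 10372 + 29333 = 39705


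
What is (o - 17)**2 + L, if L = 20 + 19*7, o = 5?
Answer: 297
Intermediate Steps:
L = 153 (L = 20 + 133 = 153)
(o - 17)**2 + L = (5 - 17)**2 + 153 = (-12)**2 + 153 = 144 + 153 = 297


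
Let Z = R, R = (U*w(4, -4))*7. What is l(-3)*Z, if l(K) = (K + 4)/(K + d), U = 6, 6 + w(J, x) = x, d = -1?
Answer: 105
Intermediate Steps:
w(J, x) = -6 + x
R = -420 (R = (6*(-6 - 4))*7 = (6*(-10))*7 = -60*7 = -420)
Z = -420
l(K) = (4 + K)/(-1 + K) (l(K) = (K + 4)/(K - 1) = (4 + K)/(-1 + K))
l(-3)*Z = ((4 - 3)/(-1 - 3))*(-420) = (1/(-4))*(-420) = -1/4*1*(-420) = -1/4*(-420) = 105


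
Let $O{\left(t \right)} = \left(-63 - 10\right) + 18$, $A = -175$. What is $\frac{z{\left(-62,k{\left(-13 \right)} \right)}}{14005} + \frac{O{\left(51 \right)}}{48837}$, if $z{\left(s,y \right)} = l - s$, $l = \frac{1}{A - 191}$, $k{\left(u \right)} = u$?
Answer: $\frac{91804413}{27814462190} \approx 0.0033006$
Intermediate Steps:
$O{\left(t \right)} = -55$ ($O{\left(t \right)} = -73 + 18 = -55$)
$l = - \frac{1}{366}$ ($l = \frac{1}{-175 - 191} = \frac{1}{-366} = - \frac{1}{366} \approx -0.0027322$)
$z{\left(s,y \right)} = - \frac{1}{366} - s$
$\frac{z{\left(-62,k{\left(-13 \right)} \right)}}{14005} + \frac{O{\left(51 \right)}}{48837} = \frac{- \frac{1}{366} - -62}{14005} - \frac{55}{48837} = \left(- \frac{1}{366} + 62\right) \frac{1}{14005} - \frac{55}{48837} = \frac{22691}{366} \cdot \frac{1}{14005} - \frac{55}{48837} = \frac{22691}{5125830} - \frac{55}{48837} = \frac{91804413}{27814462190}$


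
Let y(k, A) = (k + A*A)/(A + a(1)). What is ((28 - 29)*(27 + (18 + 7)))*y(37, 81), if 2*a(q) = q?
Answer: -686192/163 ≈ -4209.8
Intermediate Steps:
a(q) = q/2
y(k, A) = (k + A²)/(½ + A) (y(k, A) = (k + A*A)/(A + (½)*1) = (k + A²)/(A + ½) = (k + A²)/(½ + A))
((28 - 29)*(27 + (18 + 7)))*y(37, 81) = ((28 - 29)*(27 + (18 + 7)))*(2*(37 + 81²)/(1 + 2*81)) = (-(27 + 25))*(2*(37 + 6561)/(1 + 162)) = (-1*52)*(2*6598/163) = -104*6598/163 = -52*13196/163 = -686192/163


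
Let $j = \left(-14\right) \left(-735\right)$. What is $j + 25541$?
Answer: $35831$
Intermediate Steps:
$j = 10290$
$j + 25541 = 10290 + 25541 = 35831$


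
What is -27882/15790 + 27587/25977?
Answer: -20620856/29298345 ≈ -0.70382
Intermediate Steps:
-27882/15790 + 27587/25977 = -27882*1/15790 + 27587*(1/25977) = -13941/7895 + 3941/3711 = -20620856/29298345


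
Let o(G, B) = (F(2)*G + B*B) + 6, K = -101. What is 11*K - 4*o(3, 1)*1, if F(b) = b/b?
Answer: -1151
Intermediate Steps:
F(b) = 1
o(G, B) = 6 + G + B² (o(G, B) = (1*G + B*B) + 6 = (G + B²) + 6 = 6 + G + B²)
11*K - 4*o(3, 1)*1 = 11*(-101) - 4*(6 + 3 + 1²)*1 = -1111 - 4*(6 + 3 + 1)*1 = -1111 - 4*10*1 = -1111 - 40*1 = -1111 - 40 = -1151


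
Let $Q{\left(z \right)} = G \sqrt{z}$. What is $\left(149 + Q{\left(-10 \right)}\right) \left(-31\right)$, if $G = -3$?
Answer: $-4619 + 93 i \sqrt{10} \approx -4619.0 + 294.09 i$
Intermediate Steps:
$Q{\left(z \right)} = - 3 \sqrt{z}$
$\left(149 + Q{\left(-10 \right)}\right) \left(-31\right) = \left(149 - 3 \sqrt{-10}\right) \left(-31\right) = \left(149 - 3 i \sqrt{10}\right) \left(-31\right) = -4619 + 93 i \sqrt{10}$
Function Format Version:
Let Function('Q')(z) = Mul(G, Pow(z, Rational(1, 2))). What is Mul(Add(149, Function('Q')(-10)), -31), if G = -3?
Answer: Add(-4619, Mul(93, I, Pow(10, Rational(1, 2)))) ≈ Add(-4619.0, Mul(294.09, I))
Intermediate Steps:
Function('Q')(z) = Mul(-3, Pow(z, Rational(1, 2)))
Mul(Add(149, Function('Q')(-10)), -31) = Mul(Add(149, Mul(-3, Pow(-10, Rational(1, 2)))), -31) = Mul(Add(149, Mul(-3, Mul(I, Pow(10, Rational(1, 2))))), -31) = Mul(Add(149, Mul(-3, I, Pow(10, Rational(1, 2)))), -31) = Add(-4619, Mul(93, I, Pow(10, Rational(1, 2))))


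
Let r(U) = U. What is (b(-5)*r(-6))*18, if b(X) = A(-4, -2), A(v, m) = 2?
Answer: -216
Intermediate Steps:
b(X) = 2
(b(-5)*r(-6))*18 = (2*(-6))*18 = -12*18 = -216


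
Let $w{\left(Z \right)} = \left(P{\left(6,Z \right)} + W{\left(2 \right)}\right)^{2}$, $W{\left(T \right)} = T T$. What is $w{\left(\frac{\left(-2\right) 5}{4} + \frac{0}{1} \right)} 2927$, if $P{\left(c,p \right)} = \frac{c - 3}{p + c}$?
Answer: $\frac{3383612}{49} \approx 69053.0$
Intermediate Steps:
$W{\left(T \right)} = T^{2}$
$P{\left(c,p \right)} = \frac{-3 + c}{c + p}$
$w{\left(Z \right)} = \left(4 + \frac{3}{6 + Z}\right)^{2}$ ($w{\left(Z \right)} = \left(\frac{-3 + 6}{6 + Z} + 2^{2}\right)^{2} = \left(\frac{1}{6 + Z} 3 + 4\right)^{2} = \left(\frac{3}{6 + Z} + 4\right)^{2} = \left(4 + \frac{3}{6 + Z}\right)^{2}$)
$w{\left(\frac{\left(-2\right) 5}{4} + \frac{0}{1} \right)} 2927 = \frac{\left(27 + 4 \left(\frac{\left(-2\right) 5}{4} + \frac{0}{1}\right)\right)^{2}}{\left(6 + \left(\frac{\left(-2\right) 5}{4} + \frac{0}{1}\right)\right)^{2}} \cdot 2927 = \frac{\left(27 + 4 \left(\left(-10\right) \frac{1}{4} + 0 \cdot 1\right)\right)^{2}}{\left(6 + \left(\left(-10\right) \frac{1}{4} + 0 \cdot 1\right)\right)^{2}} \cdot 2927 = \frac{\left(27 + 4 \left(- \frac{5}{2} + 0\right)\right)^{2}}{\left(6 + \left(- \frac{5}{2} + 0\right)\right)^{2}} \cdot 2927 = \frac{\left(27 + 4 \left(- \frac{5}{2}\right)\right)^{2}}{\left(6 - \frac{5}{2}\right)^{2}} \cdot 2927 = \frac{\left(27 - 10\right)^{2}}{\frac{49}{4}} \cdot 2927 = \frac{4 \cdot 17^{2}}{49} \cdot 2927 = \frac{4}{49} \cdot 289 \cdot 2927 = \frac{1156}{49} \cdot 2927 = \frac{3383612}{49}$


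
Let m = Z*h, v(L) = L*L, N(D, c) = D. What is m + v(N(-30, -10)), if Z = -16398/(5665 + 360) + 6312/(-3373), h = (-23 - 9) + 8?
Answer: 20530258596/20322325 ≈ 1010.2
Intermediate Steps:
v(L) = L**2
h = -24 (h = -32 + 8 = -24)
Z = -93340254/20322325 (Z = -16398/6025 + 6312*(-1/3373) = -16398*1/6025 - 6312/3373 = -16398/6025 - 6312/3373 = -93340254/20322325 ≈ -4.5930)
m = 2240166096/20322325 (m = -93340254/20322325*(-24) = 2240166096/20322325 ≈ 110.23)
m + v(N(-30, -10)) = 2240166096/20322325 + (-30)**2 = 2240166096/20322325 + 900 = 20530258596/20322325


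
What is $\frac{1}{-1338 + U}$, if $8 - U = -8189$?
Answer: $\frac{1}{6859} \approx 0.00014579$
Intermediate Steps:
$U = 8197$ ($U = 8 - -8189 = 8 + 8189 = 8197$)
$\frac{1}{-1338 + U} = \frac{1}{-1338 + 8197} = \frac{1}{6859}$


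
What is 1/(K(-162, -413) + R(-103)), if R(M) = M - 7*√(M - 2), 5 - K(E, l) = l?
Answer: 3/994 + I*√105/14910 ≈ 0.0030181 + 0.00068725*I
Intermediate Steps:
K(E, l) = 5 - l
R(M) = M - 7*√(-2 + M)
1/(K(-162, -413) + R(-103)) = 1/((5 - 1*(-413)) + (-103 - 7*√(-2 - 103))) = 1/((5 + 413) + (-103 - 7*I*√105)) = 1/(418 + (-103 - 7*I*√105)) = 1/(315 - 7*I*√105)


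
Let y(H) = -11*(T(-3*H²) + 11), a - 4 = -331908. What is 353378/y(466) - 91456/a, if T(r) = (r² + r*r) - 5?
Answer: 6671308598160259/24210924522070242 ≈ 0.27555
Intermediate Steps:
a = -331904 (a = 4 - 331908 = -331904)
T(r) = -5 + 2*r² (T(r) = (r² + r²) - 5 = 2*r² - 5 = -5 + 2*r²)
y(H) = -66 - 198*H⁴ (y(H) = -11*((-5 + 2*(-3*H²)²) + 11) = -11*((-5 + 2*(9*H⁴)) + 11) = -11*((-5 + 18*H⁴) + 11) = -11*(6 + 18*H⁴) = -66 - 198*H⁴)
353378/y(466) - 91456/a = 353378/(-66 - 198*466⁴) - 91456/(-331904) = 353378/(-66 - 198*47156728336) - 91456*(-1/331904) = 353378/(-66 - 9337032210528) + 1429/5186 = 353378/(-9337032210594) + 1429/5186 = 353378*(-1/9337032210594) + 1429/5186 = -176689/4668516105297 + 1429/5186 = 6671308598160259/24210924522070242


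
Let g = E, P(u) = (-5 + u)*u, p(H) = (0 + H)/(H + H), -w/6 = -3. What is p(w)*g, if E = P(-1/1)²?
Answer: 18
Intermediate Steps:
w = 18 (w = -6*(-3) = 18)
p(H) = ½ (p(H) = H/((2*H)) = H*(1/(2*H)) = ½)
P(u) = u*(-5 + u)
E = 36 (E = ((-1/1)*(-5 - 1/1))² = ((-1*1)*(-5 - 1*1))² = (-(-5 - 1))² = (-1*(-6))² = 6² = 36)
g = 36
p(w)*g = (½)*36 = 18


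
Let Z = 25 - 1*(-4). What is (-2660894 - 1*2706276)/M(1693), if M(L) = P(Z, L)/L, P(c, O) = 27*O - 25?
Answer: -4543309405/22843 ≈ -1.9889e+5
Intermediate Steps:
Z = 29 (Z = 25 + 4 = 29)
P(c, O) = -25 + 27*O
M(L) = (-25 + 27*L)/L
(-2660894 - 1*2706276)/M(1693) = (-2660894 - 1*2706276)/(27 - 25/1693) = (-2660894 - 2706276)/(27 - 25*1/1693) = -5367170/(27 - 25/1693) = -5367170/45686/1693 = -5367170*1693/45686 = -4543309405/22843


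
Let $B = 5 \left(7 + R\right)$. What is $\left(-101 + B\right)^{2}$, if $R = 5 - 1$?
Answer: $2116$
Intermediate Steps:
$R = 4$
$B = 55$ ($B = 5 \left(7 + 4\right) = 5 \cdot 11 = 55$)
$\left(-101 + B\right)^{2} = \left(-101 + 55\right)^{2} = \left(-46\right)^{2} = 2116$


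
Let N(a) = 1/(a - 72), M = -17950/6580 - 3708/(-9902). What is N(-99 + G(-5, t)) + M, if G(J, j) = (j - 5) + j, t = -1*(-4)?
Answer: -92238053/39093096 ≈ -2.3594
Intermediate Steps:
t = 4
G(J, j) = -5 + 2*j (G(J, j) = (-5 + j) + j = -5 + 2*j)
M = -7667113/3257758 (M = -17950*1/6580 - 3708*(-1/9902) = -1795/658 + 1854/4951 = -7667113/3257758 ≈ -2.3535)
N(a) = 1/(-72 + a)
N(-99 + G(-5, t)) + M = 1/(-72 + (-99 + (-5 + 2*4))) - 7667113/3257758 = 1/(-72 + (-99 + (-5 + 8))) - 7667113/3257758 = 1/(-72 + (-99 + 3)) - 7667113/3257758 = 1/(-72 - 96) - 7667113/3257758 = 1/(-168) - 7667113/3257758 = -1/168 - 7667113/3257758 = -92238053/39093096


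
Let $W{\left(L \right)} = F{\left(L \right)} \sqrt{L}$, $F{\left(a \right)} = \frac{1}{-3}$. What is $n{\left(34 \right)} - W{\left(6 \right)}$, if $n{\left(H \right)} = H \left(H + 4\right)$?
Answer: $1292 + \frac{\sqrt{6}}{3} \approx 1292.8$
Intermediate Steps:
$F{\left(a \right)} = - \frac{1}{3}$
$W{\left(L \right)} = - \frac{\sqrt{L}}{3}$
$n{\left(H \right)} = H \left(4 + H\right)$
$n{\left(34 \right)} - W{\left(6 \right)} = 34 \left(4 + 34\right) - - \frac{\sqrt{6}}{3} = 34 \cdot 38 + \frac{\sqrt{6}}{3} = 1292 + \frac{\sqrt{6}}{3}$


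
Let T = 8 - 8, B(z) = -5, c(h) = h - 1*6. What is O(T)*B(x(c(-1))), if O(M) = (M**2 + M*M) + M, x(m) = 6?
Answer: 0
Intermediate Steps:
c(h) = -6 + h (c(h) = h - 6 = -6 + h)
T = 0
O(M) = M + 2*M**2 (O(M) = (M**2 + M**2) + M = 2*M**2 + M = M + 2*M**2)
O(T)*B(x(c(-1))) = (0*(1 + 2*0))*(-5) = (0*(1 + 0))*(-5) = (0*1)*(-5) = 0*(-5) = 0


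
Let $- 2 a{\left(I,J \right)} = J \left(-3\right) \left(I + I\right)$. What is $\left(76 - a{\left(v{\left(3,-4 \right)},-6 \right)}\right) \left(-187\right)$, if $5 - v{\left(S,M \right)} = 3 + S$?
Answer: $-10846$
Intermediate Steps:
$v{\left(S,M \right)} = 2 - S$ ($v{\left(S,M \right)} = 5 - \left(3 + S\right) = 2 - S$)
$a{\left(I,J \right)} = 3 I J$ ($a{\left(I,J \right)} = - \frac{J \left(-3\right) \left(I + I\right)}{2} = - \frac{- 3 J 2 I}{2} = - \frac{\left(-6\right) I J}{2} = 3 I J$)
$\left(76 - a{\left(v{\left(3,-4 \right)},-6 \right)}\right) \left(-187\right) = \left(76 - 3 \left(2 - 3\right) \left(-6\right)\right) \left(-187\right) = \left(76 - 3 \left(-1\right) \left(-6\right)\right) \left(-187\right) = \left(76 - 18\right) \left(-187\right) = 58 \left(-187\right) = -10846$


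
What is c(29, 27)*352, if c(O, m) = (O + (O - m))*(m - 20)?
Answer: 76384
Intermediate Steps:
c(O, m) = (-20 + m)*(-m + 2*O) (c(O, m) = (-m + 2*O)*(-20 + m) = (-20 + m)*(-m + 2*O))
c(29, 27)*352 = (-1*27² - 40*29 + 20*27 + 2*29*27)*352 = (-1*729 - 1160 + 540 + 1566)*352 = (-729 - 1160 + 540 + 1566)*352 = 217*352 = 76384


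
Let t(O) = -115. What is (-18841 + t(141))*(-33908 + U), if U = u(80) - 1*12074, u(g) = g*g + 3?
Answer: 750259524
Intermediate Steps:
u(g) = 3 + g**2 (u(g) = g**2 + 3 = 3 + g**2)
U = -5671 (U = (3 + 80**2) - 1*12074 = (3 + 6400) - 12074 = 6403 - 12074 = -5671)
(-18841 + t(141))*(-33908 + U) = (-18841 - 115)*(-33908 - 5671) = -18956*(-39579) = 750259524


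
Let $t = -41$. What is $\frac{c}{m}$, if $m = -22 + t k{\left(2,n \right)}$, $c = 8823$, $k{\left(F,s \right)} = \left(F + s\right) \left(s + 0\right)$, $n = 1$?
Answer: $- \frac{8823}{145} \approx -60.848$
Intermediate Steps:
$k{\left(F,s \right)} = s \left(F + s\right)$ ($k{\left(F,s \right)} = \left(F + s\right) s = s \left(F + s\right)$)
$m = -145$ ($m = -22 - 41 \cdot 1 \left(2 + 1\right) = -22 - 41 \cdot 1 \cdot 3 = -22 - 123 = -145$)
$\frac{c}{m} = \frac{8823}{-145} = 8823 \left(- \frac{1}{145}\right) = - \frac{8823}{145}$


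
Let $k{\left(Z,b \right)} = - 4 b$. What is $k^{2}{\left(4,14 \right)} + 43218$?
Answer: $46354$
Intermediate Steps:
$k^{2}{\left(4,14 \right)} + 43218 = \left(\left(-4\right) 14\right)^{2} + 43218 = \left(-56\right)^{2} + 43218 = 3136 + 43218 = 46354$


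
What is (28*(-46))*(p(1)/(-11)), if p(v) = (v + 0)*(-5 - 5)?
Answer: -12880/11 ≈ -1170.9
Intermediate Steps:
p(v) = -10*v (p(v) = v*(-10) = -10*v)
(28*(-46))*(p(1)/(-11)) = (28*(-46))*(-10*1/(-11)) = -(-12880)*(-1)/11 = -1288*10/11 = -12880/11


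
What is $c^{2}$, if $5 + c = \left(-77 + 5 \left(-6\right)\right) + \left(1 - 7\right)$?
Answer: $13924$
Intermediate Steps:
$c = -118$ ($c = -5 + \left(\left(-77 + 5 \left(-6\right)\right) + \left(1 - 7\right)\right) = -5 + \left(\left(-77 - 30\right) + \left(1 - 7\right)\right) = -5 - 113 = -118$)
$c^{2} = \left(-118\right)^{2} = 13924$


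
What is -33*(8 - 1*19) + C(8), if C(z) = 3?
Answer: 366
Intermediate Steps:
-33*(8 - 1*19) + C(8) = -33*(8 - 1*19) + 3 = -33*(8 - 19) + 3 = -33*(-11) + 3 = 363 + 3 = 366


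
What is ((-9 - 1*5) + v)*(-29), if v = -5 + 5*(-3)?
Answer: 986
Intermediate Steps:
v = -20 (v = -5 - 15 = -20)
((-9 - 1*5) + v)*(-29) = ((-9 - 1*5) - 20)*(-29) = ((-9 - 5) - 20)*(-29) = (-14 - 20)*(-29) = -34*(-29) = 986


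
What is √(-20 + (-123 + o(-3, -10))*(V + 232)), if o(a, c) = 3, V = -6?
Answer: 2*I*√6785 ≈ 164.74*I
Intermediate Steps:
√(-20 + (-123 + o(-3, -10))*(V + 232)) = √(-20 + (-123 + 3)*(-6 + 232)) = √(-20 - 120*226) = √(-20 - 27120) = √(-27140) = 2*I*√6785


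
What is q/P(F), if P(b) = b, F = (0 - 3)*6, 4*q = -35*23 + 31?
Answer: 43/4 ≈ 10.750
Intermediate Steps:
q = -387/2 (q = (-35*23 + 31)/4 = (-805 + 31)/4 = (¼)*(-774) = -387/2 ≈ -193.50)
F = -18 (F = -3*6 = -18)
q/P(F) = -387/2/(-18) = -387/2*(-1/18) = 43/4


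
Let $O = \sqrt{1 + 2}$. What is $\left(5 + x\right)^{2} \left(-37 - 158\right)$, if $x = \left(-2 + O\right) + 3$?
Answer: $-7605 - 2340 \sqrt{3} \approx -11658.0$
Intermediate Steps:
$O = \sqrt{3} \approx 1.732$
$x = 1 + \sqrt{3}$ ($x = \left(-2 + \sqrt{3}\right) + 3 = 1 + \sqrt{3} \approx 2.7321$)
$\left(5 + x\right)^{2} \left(-37 - 158\right) = \left(5 + \left(1 + \sqrt{3}\right)\right)^{2} \left(-37 - 158\right) = \left(6 + \sqrt{3}\right)^{2} \left(-195\right) = - 195 \left(6 + \sqrt{3}\right)^{2}$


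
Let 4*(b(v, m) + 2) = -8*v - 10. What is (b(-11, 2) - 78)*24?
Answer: -1452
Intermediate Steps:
b(v, m) = -9/2 - 2*v (b(v, m) = -2 + (-8*v - 10)/4 = -2 + (-10 - 8*v)/4 = -2 + (-5/2 - 2*v) = -9/2 - 2*v)
(b(-11, 2) - 78)*24 = ((-9/2 - 2*(-11)) - 78)*24 = ((-9/2 + 22) - 78)*24 = (35/2 - 78)*24 = -121/2*24 = -1452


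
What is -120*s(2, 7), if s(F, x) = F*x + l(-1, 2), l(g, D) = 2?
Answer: -1920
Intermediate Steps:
s(F, x) = 2 + F*x (s(F, x) = F*x + 2 = 2 + F*x)
-120*s(2, 7) = -120*(2 + 2*7) = -120*(2 + 14) = -120*16 = -1920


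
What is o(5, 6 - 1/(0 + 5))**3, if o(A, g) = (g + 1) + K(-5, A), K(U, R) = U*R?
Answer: -753571/125 ≈ -6028.6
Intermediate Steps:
K(U, R) = R*U
o(A, g) = 1 + g - 5*A (o(A, g) = (g + 1) + A*(-5) = (1 + g) - 5*A = 1 + g - 5*A)
o(5, 6 - 1/(0 + 5))**3 = (1 + (6 - 1/(0 + 5)) - 5*5)**3 = (1 + (6 - 1/5) - 25)**3 = (1 + 29/5 - 25)**3 = (-91/5)**3 = -753571/125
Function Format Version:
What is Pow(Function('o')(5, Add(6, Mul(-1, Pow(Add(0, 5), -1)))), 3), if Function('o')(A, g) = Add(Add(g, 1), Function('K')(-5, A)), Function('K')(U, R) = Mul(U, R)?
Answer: Rational(-753571, 125) ≈ -6028.6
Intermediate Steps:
Function('K')(U, R) = Mul(R, U)
Function('o')(A, g) = Add(1, g, Mul(-5, A)) (Function('o')(A, g) = Add(Add(g, 1), Mul(A, -5)) = Add(Add(1, g), Mul(-5, A)) = Add(1, g, Mul(-5, A)))
Pow(Function('o')(5, Add(6, Mul(-1, Pow(Add(0, 5), -1)))), 3) = Pow(Add(1, Add(6, Mul(-1, Pow(Add(0, 5), -1))), Mul(-5, 5)), 3) = Pow(Add(1, Add(6, Mul(-1, Pow(5, -1))), -25), 3) = Pow(Add(1, Add(6, Mul(-1, Rational(1, 5))), -25), 3) = Pow(Add(1, Add(6, Rational(-1, 5)), -25), 3) = Pow(Add(1, Rational(29, 5), -25), 3) = Pow(Rational(-91, 5), 3) = Rational(-753571, 125)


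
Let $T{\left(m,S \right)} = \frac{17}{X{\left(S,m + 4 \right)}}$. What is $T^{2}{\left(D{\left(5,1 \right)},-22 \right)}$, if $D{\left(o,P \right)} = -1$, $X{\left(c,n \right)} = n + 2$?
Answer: $\frac{289}{25} \approx 11.56$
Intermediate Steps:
$X{\left(c,n \right)} = 2 + n$
$T{\left(m,S \right)} = \frac{17}{6 + m}$ ($T{\left(m,S \right)} = \frac{17}{2 + \left(m + 4\right)} = \frac{17}{2 + \left(4 + m\right)} = \frac{17}{6 + m}$)
$T^{2}{\left(D{\left(5,1 \right)},-22 \right)} = \left(\frac{17}{6 - 1}\right)^{2} = \left(\frac{17}{5}\right)^{2} = \frac{289}{25}$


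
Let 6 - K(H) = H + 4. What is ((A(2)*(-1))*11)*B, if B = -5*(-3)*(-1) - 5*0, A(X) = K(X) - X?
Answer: -330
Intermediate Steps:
K(H) = 2 - H (K(H) = 6 - (H + 4) = 6 - (4 + H) = 6 + (-4 - H) = 2 - H)
A(X) = 2 - 2*X (A(X) = (2 - X) - X = 2 - 2*X)
B = -15 (B = 15*(-1) + 0 = -15 + 0 = -15)
((A(2)*(-1))*11)*B = (((2 - 2*2)*(-1))*11)*(-15) = (((2 - 4)*(-1))*11)*(-15) = (-2*(-1)*11)*(-15) = (2*11)*(-15) = 22*(-15) = -330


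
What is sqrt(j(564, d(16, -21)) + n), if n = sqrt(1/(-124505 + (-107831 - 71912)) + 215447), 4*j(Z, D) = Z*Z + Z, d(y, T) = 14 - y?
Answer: sqrt(460896109192260 + 38031*sqrt(4985812290749010))/76062 ≈ 283.07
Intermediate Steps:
j(Z, D) = Z/4 + Z**2/4 (j(Z, D) = (Z*Z + Z)/4 = (Z**2 + Z)/4 = (Z + Z**2)/4 = Z/4 + Z**2/4)
n = sqrt(4985812290749010)/152124 (n = sqrt(1/(-124505 - 179743) + 215447) = sqrt(1/(-304248) + 215447) = sqrt(-1/304248 + 215447) = sqrt(65549318855/304248) = sqrt(4985812290749010)/152124 ≈ 464.16)
sqrt(j(564, d(16, -21)) + n) = sqrt((1/4)*564*(1 + 564) + sqrt(4985812290749010)/152124) = sqrt((1/4)*564*565 + sqrt(4985812290749010)/152124) = sqrt(79665 + sqrt(4985812290749010)/152124)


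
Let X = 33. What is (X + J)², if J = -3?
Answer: 900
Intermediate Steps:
(X + J)² = (33 - 3)² = 30² = 900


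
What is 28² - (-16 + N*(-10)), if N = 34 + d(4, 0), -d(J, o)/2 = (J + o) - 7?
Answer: 1200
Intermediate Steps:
d(J, o) = 14 - 2*J - 2*o (d(J, o) = -2*((J + o) - 7) = -2*(-7 + J + o) = 14 - 2*J - 2*o)
N = 40 (N = 34 + (14 - 2*4 - 2*0) = 34 + (14 - 8 + 0) = 34 + 6 = 40)
28² - (-16 + N*(-10)) = 28² - (-16 + 40*(-10)) = 784 - (-16 - 400) = 784 - 1*(-416) = 784 + 416 = 1200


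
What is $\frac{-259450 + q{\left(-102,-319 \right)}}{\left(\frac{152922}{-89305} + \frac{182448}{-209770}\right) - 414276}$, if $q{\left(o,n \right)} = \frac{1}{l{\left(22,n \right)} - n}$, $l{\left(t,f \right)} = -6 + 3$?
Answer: $\frac{51196308884352005}{81748061331763896} \approx 0.62627$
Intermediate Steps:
$l{\left(t,f \right)} = -3$
$q{\left(o,n \right)} = \frac{1}{-3 - n}$
$\frac{-259450 + q{\left(-102,-319 \right)}}{\left(\frac{152922}{-89305} + \frac{182448}{-209770}\right) - 414276} = \frac{-259450 - \frac{1}{3 - 319}}{\left(\frac{152922}{-89305} + \frac{182448}{-209770}\right) - 414276} = \frac{-259450 - \frac{1}{-316}}{\left(152922 \left(- \frac{1}{89305}\right) + 182448 \left(- \frac{1}{209770}\right)\right) - 414276} = \frac{-259450 - - \frac{1}{316}}{\left(- \frac{152922}{89305} - \frac{91224}{104885}\right) - 414276} = \frac{-259450 + \frac{1}{316}}{- \frac{4837196658}{1873350985} - 414276} = - \frac{81986199}{316 \left(- \frac{776089189858518}{1873350985}\right)} = \left(- \frac{81986199}{316}\right) \left(- \frac{1873350985}{776089189858518}\right) = \frac{51196308884352005}{81748061331763896}$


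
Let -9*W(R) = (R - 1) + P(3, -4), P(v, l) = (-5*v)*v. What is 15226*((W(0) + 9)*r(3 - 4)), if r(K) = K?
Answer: -1933702/9 ≈ -2.1486e+5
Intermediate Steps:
P(v, l) = -5*v**2
W(R) = 46/9 - R/9 (W(R) = -((R - 1) - 5*3**2)/9 = -((-1 + R) - 5*9)/9 = -((-1 + R) - 45)/9 = -(-46 + R)/9 = 46/9 - R/9)
15226*((W(0) + 9)*r(3 - 4)) = 15226*(((46/9 - 1/9*0) + 9)*(3 - 4)) = 15226*(((46/9 + 0) + 9)*(-1)) = 15226*((46/9 + 9)*(-1)) = 15226*((127/9)*(-1)) = 15226*(-127/9) = -1933702/9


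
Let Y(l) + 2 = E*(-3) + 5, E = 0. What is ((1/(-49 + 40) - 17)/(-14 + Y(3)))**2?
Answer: 196/81 ≈ 2.4198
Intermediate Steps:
Y(l) = 3 (Y(l) = -2 + (0*(-3) + 5) = -2 + (0 + 5) = -2 + 5 = 3)
((1/(-49 + 40) - 17)/(-14 + Y(3)))**2 = ((1/(-49 + 40) - 17)/(-14 + 3))**2 = ((1/(-9) - 17)/(-11))**2 = ((-1/9 - 17)*(-1/11))**2 = (-154/9*(-1/11))**2 = (14/9)**2 = 196/81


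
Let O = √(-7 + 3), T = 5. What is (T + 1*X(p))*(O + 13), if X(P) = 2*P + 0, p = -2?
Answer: 13 + 2*I ≈ 13.0 + 2.0*I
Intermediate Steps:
X(P) = 2*P
O = 2*I (O = √(-4) = 2*I ≈ 2.0*I)
(T + 1*X(p))*(O + 13) = (5 + 1*(2*(-2)))*(2*I + 13) = (5 + 1*(-4))*(13 + 2*I) = (5 - 4)*(13 + 2*I) = 1*(13 + 2*I) = 13 + 2*I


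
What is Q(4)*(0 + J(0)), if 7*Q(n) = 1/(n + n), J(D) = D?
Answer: 0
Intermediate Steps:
Q(n) = 1/(14*n) (Q(n) = 1/(7*(n + n)) = 1/(7*((2*n))) = (1/(2*n))/7 = 1/(14*n))
Q(4)*(0 + J(0)) = ((1/14)/4)*(0 + 0) = ((1/14)*(¼))*0 = (1/56)*0 = 0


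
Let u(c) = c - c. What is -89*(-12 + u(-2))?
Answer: 1068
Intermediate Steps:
u(c) = 0
-89*(-12 + u(-2)) = -89*(-12 + 0) = -89*(-12) = 1068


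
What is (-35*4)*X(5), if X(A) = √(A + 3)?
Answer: -280*√2 ≈ -395.98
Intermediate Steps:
X(A) = √(3 + A)
(-35*4)*X(5) = (-35*4)*√(3 + 5) = -280*√2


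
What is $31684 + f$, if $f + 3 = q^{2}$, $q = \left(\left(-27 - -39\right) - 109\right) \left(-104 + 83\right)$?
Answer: $4181050$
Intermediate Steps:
$q = 2037$ ($q = \left(\left(-27 + 39\right) - 109\right) \left(-21\right) = \left(12 - 109\right) \left(-21\right) = \left(-97\right) \left(-21\right) = 2037$)
$f = 4149366$ ($f = -3 + 2037^{2} = -3 + 4149369 = 4149366$)
$31684 + f = 31684 + 4149366 = 4181050$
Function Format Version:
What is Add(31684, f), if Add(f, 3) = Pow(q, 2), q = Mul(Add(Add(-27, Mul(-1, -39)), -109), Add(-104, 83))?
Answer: 4181050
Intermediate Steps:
q = 2037 (q = Mul(Add(Add(-27, 39), -109), -21) = Mul(Add(12, -109), -21) = Mul(-97, -21) = 2037)
f = 4149366 (f = Add(-3, Pow(2037, 2)) = Add(-3, 4149369) = 4149366)
Add(31684, f) = Add(31684, 4149366) = 4181050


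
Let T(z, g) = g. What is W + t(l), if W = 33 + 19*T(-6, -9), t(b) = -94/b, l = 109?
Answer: -15136/109 ≈ -138.86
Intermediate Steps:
W = -138 (W = 33 + 19*(-9) = 33 - 171 = -138)
W + t(l) = -138 - 94/109 = -15136/109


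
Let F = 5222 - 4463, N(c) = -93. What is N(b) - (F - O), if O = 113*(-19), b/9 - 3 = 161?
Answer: -2999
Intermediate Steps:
b = 1476 (b = 27 + 9*161 = 27 + 1449 = 1476)
F = 759
O = -2147
N(b) - (F - O) = -93 - (759 - 1*(-2147)) = -93 - (759 + 2147) = -93 - 1*2906 = -93 - 2906 = -2999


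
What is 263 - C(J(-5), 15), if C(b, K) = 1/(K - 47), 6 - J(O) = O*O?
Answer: 8417/32 ≈ 263.03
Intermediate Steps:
J(O) = 6 - O² (J(O) = 6 - O*O = 6 - O²)
C(b, K) = 1/(-47 + K)
263 - C(J(-5), 15) = 263 - 1/(-47 + 15) = 263 - 1/(-32) = 263 - 1*(-1/32) = 263 + 1/32 = 8417/32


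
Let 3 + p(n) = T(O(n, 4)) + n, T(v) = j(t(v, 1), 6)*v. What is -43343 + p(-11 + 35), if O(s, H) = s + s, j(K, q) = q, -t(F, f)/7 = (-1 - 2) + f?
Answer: -43034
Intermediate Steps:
t(F, f) = 21 - 7*f (t(F, f) = -7*((-1 - 2) + f) = -7*(-3 + f) = 21 - 7*f)
O(s, H) = 2*s
T(v) = 6*v
p(n) = -3 + 13*n (p(n) = -3 + (6*(2*n) + n) = -3 + (12*n + n) = -3 + 13*n)
-43343 + p(-11 + 35) = -43343 + (-3 + 13*(-11 + 35)) = -43343 + (-3 + 13*24) = -43343 + (-3 + 312) = -43343 + 309 = -43034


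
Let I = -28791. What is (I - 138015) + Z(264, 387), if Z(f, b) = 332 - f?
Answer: -166738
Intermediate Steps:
(I - 138015) + Z(264, 387) = (-28791 - 138015) + (332 - 1*264) = -166806 + (332 - 264) = -166806 + 68 = -166738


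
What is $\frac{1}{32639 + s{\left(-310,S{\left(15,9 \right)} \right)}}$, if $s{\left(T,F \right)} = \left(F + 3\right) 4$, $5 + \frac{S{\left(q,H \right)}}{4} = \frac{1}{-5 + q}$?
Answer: $\frac{5}{162863} \approx 3.0701 \cdot 10^{-5}$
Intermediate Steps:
$S{\left(q,H \right)} = -20 + \frac{4}{-5 + q}$
$s{\left(T,F \right)} = 12 + 4 F$ ($s{\left(T,F \right)} = \left(3 + F\right) 4 = 12 + 4 F$)
$\frac{1}{32639 + s{\left(-310,S{\left(15,9 \right)} \right)}} = \frac{1}{32639 + \left(12 + 4 \frac{4 \left(26 - 75\right)}{-5 + 15}\right)} = \frac{1}{32639 + \left(12 + 4 \frac{4 \left(26 - 75\right)}{10}\right)} = \frac{1}{32639 + \left(12 + 4 \cdot 4 \cdot \frac{1}{10} \left(-49\right)\right)} = \frac{1}{32639 + \left(12 + 4 \left(- \frac{98}{5}\right)\right)} = \frac{1}{32639 + \left(12 - \frac{392}{5}\right)} = \frac{1}{32639 - \frac{332}{5}} = \frac{1}{\frac{162863}{5}} = \frac{5}{162863}$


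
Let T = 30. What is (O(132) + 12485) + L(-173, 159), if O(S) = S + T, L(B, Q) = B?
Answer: 12474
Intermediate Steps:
O(S) = 30 + S (O(S) = S + 30 = 30 + S)
(O(132) + 12485) + L(-173, 159) = ((30 + 132) + 12485) - 173 = (162 + 12485) - 173 = 12647 - 173 = 12474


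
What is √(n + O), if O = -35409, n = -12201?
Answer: 69*I*√10 ≈ 218.2*I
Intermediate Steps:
√(n + O) = √(-12201 - 35409) = √(-47610) = 69*I*√10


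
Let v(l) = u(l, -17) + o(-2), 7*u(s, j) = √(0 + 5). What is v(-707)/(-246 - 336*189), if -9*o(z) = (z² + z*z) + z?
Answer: 1/95625 - √5/446250 ≈ 5.4467e-6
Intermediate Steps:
o(z) = -2*z²/9 - z/9 (o(z) = -((z² + z*z) + z)/9 = -((z² + z²) + z)/9 = -(2*z² + z)/9 = -(z + 2*z²)/9 = -2*z²/9 - z/9)
u(s, j) = √5/7 (u(s, j) = √(0 + 5)/7 = √5/7)
v(l) = -⅔ + √5/7 (v(l) = √5/7 - ⅑*(-2)*(1 + 2*(-2)) = √5/7 - ⅑*(-2)*(1 - 4) = √5/7 - ⅑*(-2)*(-3) = √5/7 - ⅔ = -⅔ + √5/7)
v(-707)/(-246 - 336*189) = (-⅔ + √5/7)/(-246 - 336*189) = (-⅔ + √5/7)/(-246 - 63504) = (-⅔ + √5/7)/(-63750) = (-⅔ + √5/7)*(-1/63750) = 1/95625 - √5/446250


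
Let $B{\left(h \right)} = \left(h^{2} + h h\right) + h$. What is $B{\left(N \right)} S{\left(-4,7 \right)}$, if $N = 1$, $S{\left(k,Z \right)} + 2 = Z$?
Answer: $15$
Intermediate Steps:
$S{\left(k,Z \right)} = -2 + Z$
$B{\left(h \right)} = h + 2 h^{2}$ ($B{\left(h \right)} = \left(h^{2} + h^{2}\right) + h = 2 h^{2} + h = h + 2 h^{2}$)
$B{\left(N \right)} S{\left(-4,7 \right)} = 1 \left(1 + 2 \cdot 1\right) \left(-2 + 7\right) = 1 \left(1 + 2\right) 5 = 1 \cdot 3 \cdot 5 = 3 \cdot 5 = 15$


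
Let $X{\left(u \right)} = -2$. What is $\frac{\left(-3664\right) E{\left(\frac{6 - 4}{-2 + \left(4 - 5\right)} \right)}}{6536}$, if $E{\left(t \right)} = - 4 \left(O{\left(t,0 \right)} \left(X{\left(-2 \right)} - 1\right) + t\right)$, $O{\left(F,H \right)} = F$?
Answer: $\frac{7328}{2451} \approx 2.9898$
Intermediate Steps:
$E{\left(t \right)} = 8 t$ ($E{\left(t \right)} = - 4 \left(t \left(-2 - 1\right) + t\right) = - 4 \left(t \left(-3\right) + t\right) = - 4 \left(- 3 t + t\right) = - 4 \left(- 2 t\right) = 8 t$)
$\frac{\left(-3664\right) E{\left(\frac{6 - 4}{-2 + \left(4 - 5\right)} \right)}}{6536} = \frac{\left(-3664\right) 8 \frac{6 - 4}{-2 + \left(4 - 5\right)}}{6536} = - 3664 \cdot 8 \frac{2}{-2 - 1} \cdot \frac{1}{6536} = - 3664 \cdot 8 \frac{2}{-3} \cdot \frac{1}{6536} = - 3664 \cdot 8 \cdot 2 \left(- \frac{1}{3}\right) \frac{1}{6536} = - 3664 \cdot 8 \left(- \frac{2}{3}\right) \frac{1}{6536} = \left(-3664\right) \left(- \frac{16}{3}\right) \frac{1}{6536} = \frac{58624}{3} \cdot \frac{1}{6536} = \frac{7328}{2451}$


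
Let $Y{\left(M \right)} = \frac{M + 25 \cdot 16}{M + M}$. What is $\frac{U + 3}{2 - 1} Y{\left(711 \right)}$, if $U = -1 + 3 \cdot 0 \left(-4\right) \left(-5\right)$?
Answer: $\frac{1111}{711} \approx 1.5626$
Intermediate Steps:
$Y{\left(M \right)} = \frac{400 + M}{2 M}$ ($Y{\left(M \right)} = \frac{M + 400}{2 M} = \left(400 + M\right) \frac{1}{2 M} = \frac{400 + M}{2 M}$)
$U = -1$ ($U = -1 + 0 \left(-4\right) \left(-5\right) = -1 + 0 \left(-5\right) = -1 + 0 = -1$)
$\frac{U + 3}{2 - 1} Y{\left(711 \right)} = \frac{-1 + 3}{2 - 1} \frac{400 + 711}{2 \cdot 711} = \frac{2}{1} \cdot \frac{1}{2} \cdot \frac{1}{711} \cdot 1111 = 2 \cdot 1 \cdot \frac{1111}{1422} = 2 \cdot \frac{1111}{1422} = \frac{1111}{711}$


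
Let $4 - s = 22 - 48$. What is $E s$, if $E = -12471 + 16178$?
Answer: $111210$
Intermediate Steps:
$E = 3707$
$s = 30$ ($s = 4 - \left(22 - 48\right) = 4 - -26 = 4 + 26 = 30$)
$E s = 3707 \cdot 30 = 111210$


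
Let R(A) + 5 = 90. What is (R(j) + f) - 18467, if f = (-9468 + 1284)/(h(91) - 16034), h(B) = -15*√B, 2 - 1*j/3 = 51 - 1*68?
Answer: -4725305271886/257068681 - 122760*√91/257068681 ≈ -18382.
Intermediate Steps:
j = 57 (j = 6 - 3*(51 - 1*68) = 6 - 3*(51 - 68) = 6 - 3*(-17) = 6 + 51 = 57)
R(A) = 85 (R(A) = -5 + 90 = 85)
f = -8184/(-16034 - 15*√91) (f = (-9468 + 1284)/(-15*√91 - 16034) = -8184/(-16034 - 15*√91) ≈ 0.50590)
(R(j) + f) - 18467 = (85 + (131222256/257068681 - 122760*√91/257068681)) - 18467 = (21982060141/257068681 - 122760*√91/257068681) - 18467 = -4725305271886/257068681 - 122760*√91/257068681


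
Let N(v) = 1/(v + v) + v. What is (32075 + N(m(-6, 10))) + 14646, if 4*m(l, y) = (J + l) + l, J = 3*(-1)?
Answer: 2803027/60 ≈ 46717.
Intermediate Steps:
J = -3
m(l, y) = -¾ + l/2 (m(l, y) = ((-3 + l) + l)/4 = (-3 + 2*l)/4 = -¾ + l/2)
N(v) = v + 1/(2*v) (N(v) = 1/(2*v) + v = v + 1/(2*v))
(32075 + N(m(-6, 10))) + 14646 = (32075 + ((-¾ + (½)*(-6)) + 1/(2*(-¾ + (½)*(-6))))) + 14646 = (32075 + ((-¾ - 3) + 1/(2*(-¾ - 3)))) + 14646 = (32075 + (-15/4 + 1/(2*(-15/4)))) + 14646 = (32075 + (-15/4 + (½)*(-4/15))) + 14646 = (32075 + (-15/4 - 2/15)) + 14646 = (32075 - 233/60) + 14646 = 1924267/60 + 14646 = 2803027/60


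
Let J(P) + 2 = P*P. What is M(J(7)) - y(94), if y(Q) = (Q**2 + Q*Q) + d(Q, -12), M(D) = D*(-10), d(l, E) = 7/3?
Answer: -54433/3 ≈ -18144.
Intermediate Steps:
J(P) = -2 + P**2 (J(P) = -2 + P*P = -2 + P**2)
d(l, E) = 7/3 (d(l, E) = 7*(1/3) = 7/3)
M(D) = -10*D
y(Q) = 7/3 + 2*Q**2 (y(Q) = (Q**2 + Q*Q) + 7/3 = (Q**2 + Q**2) + 7/3 = 2*Q**2 + 7/3 = 7/3 + 2*Q**2)
M(J(7)) - y(94) = -10*(-2 + 7**2) - (7/3 + 2*94**2) = -10*(-2 + 49) - (7/3 + 2*8836) = -10*47 - (7/3 + 17672) = -470 - 1*53023/3 = -470 - 53023/3 = -54433/3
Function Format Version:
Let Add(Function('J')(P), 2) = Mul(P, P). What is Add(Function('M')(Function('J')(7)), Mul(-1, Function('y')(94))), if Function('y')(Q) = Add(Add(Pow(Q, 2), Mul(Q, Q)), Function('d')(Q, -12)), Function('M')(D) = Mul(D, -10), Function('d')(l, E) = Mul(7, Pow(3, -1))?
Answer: Rational(-54433, 3) ≈ -18144.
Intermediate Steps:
Function('J')(P) = Add(-2, Pow(P, 2)) (Function('J')(P) = Add(-2, Mul(P, P)) = Add(-2, Pow(P, 2)))
Function('d')(l, E) = Rational(7, 3) (Function('d')(l, E) = Mul(7, Rational(1, 3)) = Rational(7, 3))
Function('M')(D) = Mul(-10, D)
Function('y')(Q) = Add(Rational(7, 3), Mul(2, Pow(Q, 2))) (Function('y')(Q) = Add(Add(Pow(Q, 2), Mul(Q, Q)), Rational(7, 3)) = Add(Add(Pow(Q, 2), Pow(Q, 2)), Rational(7, 3)) = Add(Mul(2, Pow(Q, 2)), Rational(7, 3)) = Add(Rational(7, 3), Mul(2, Pow(Q, 2))))
Add(Function('M')(Function('J')(7)), Mul(-1, Function('y')(94))) = Add(Mul(-10, Add(-2, Pow(7, 2))), Mul(-1, Add(Rational(7, 3), Mul(2, Pow(94, 2))))) = Add(Mul(-10, Add(-2, 49)), Mul(-1, Add(Rational(7, 3), Mul(2, 8836)))) = Add(Mul(-10, 47), Mul(-1, Add(Rational(7, 3), 17672))) = Add(-470, Mul(-1, Rational(53023, 3))) = Add(-470, Rational(-53023, 3)) = Rational(-54433, 3)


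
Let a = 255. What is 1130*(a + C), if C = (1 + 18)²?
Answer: 696080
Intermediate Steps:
C = 361 (C = 19² = 361)
1130*(a + C) = 1130*(255 + 361) = 1130*616 = 696080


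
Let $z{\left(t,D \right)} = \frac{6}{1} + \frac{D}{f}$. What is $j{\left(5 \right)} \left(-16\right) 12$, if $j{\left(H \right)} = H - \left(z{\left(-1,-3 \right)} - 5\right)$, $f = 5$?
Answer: $- \frac{4416}{5} \approx -883.2$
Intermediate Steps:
$z{\left(t,D \right)} = 6 + \frac{D}{5}$ ($z{\left(t,D \right)} = \frac{6}{1} + \frac{D}{5} = 6 \cdot 1 + D \frac{1}{5} = 6 + \frac{D}{5}$)
$j{\left(H \right)} = - \frac{2}{5} + H$ ($j{\left(H \right)} = H - \left(\left(6 + \frac{1}{5} \left(-3\right)\right) - 5\right) = H - \left(\left(6 - \frac{3}{5}\right) - 5\right) = H - \left(\frac{27}{5} - 5\right) = H - \frac{2}{5} = - \frac{2}{5} + H$)
$j{\left(5 \right)} \left(-16\right) 12 = \left(- \frac{2}{5} + 5\right) \left(-16\right) 12 = \frac{23}{5} \left(-16\right) 12 = \left(- \frac{368}{5}\right) 12 = - \frac{4416}{5}$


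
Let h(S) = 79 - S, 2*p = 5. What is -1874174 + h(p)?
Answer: -3748195/2 ≈ -1.8741e+6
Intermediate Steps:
p = 5/2 (p = (½)*5 = 5/2 ≈ 2.5000)
-1874174 + h(p) = -1874174 + (79 - 1*5/2) = -1874174 + (79 - 5/2) = -1874174 + 153/2 = -3748195/2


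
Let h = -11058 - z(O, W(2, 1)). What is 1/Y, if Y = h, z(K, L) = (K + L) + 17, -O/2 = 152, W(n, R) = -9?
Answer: -1/10762 ≈ -9.2920e-5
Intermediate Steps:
O = -304 (O = -2*152 = -304)
z(K, L) = 17 + K + L
h = -10762 (h = -11058 - (17 - 304 - 9) = -11058 - 1*(-296) = -11058 + 296 = -10762)
Y = -10762
1/Y = 1/(-10762) = -1/10762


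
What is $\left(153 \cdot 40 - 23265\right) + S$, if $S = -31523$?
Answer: $-48668$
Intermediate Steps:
$\left(153 \cdot 40 - 23265\right) + S = \left(153 \cdot 40 - 23265\right) - 31523 = \left(6120 - 23265\right) - 31523 = -17145 - 31523 = -48668$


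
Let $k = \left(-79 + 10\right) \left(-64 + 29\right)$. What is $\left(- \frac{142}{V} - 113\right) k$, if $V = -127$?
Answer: $- \frac{34314735}{127} \approx -2.702 \cdot 10^{5}$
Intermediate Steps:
$k = 2415$ ($k = \left(-69\right) \left(-35\right) = 2415$)
$\left(- \frac{142}{V} - 113\right) k = \left(- \frac{142}{-127} - 113\right) 2415 = \left(\left(-142\right) \left(- \frac{1}{127}\right) - 113\right) 2415 = \left(\frac{142}{127} - 113\right) 2415 = \left(- \frac{14209}{127}\right) 2415 = - \frac{34314735}{127}$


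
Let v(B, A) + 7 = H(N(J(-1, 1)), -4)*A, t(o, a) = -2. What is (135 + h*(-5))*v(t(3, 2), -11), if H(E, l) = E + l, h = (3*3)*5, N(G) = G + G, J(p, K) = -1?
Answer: -5310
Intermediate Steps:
N(G) = 2*G
h = 45 (h = 9*5 = 45)
v(B, A) = -7 - 6*A (v(B, A) = -7 + (2*(-1) - 4)*A = -7 + (-2 - 4)*A = -7 - 6*A)
(135 + h*(-5))*v(t(3, 2), -11) = (135 + 45*(-5))*(-7 - 6*(-11)) = (135 - 225)*(-7 + 66) = -90*59 = -5310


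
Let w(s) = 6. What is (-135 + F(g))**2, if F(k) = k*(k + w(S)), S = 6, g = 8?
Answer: 529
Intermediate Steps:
F(k) = k*(6 + k) (F(k) = k*(k + 6) = k*(6 + k))
(-135 + F(g))**2 = (-135 + 8*(6 + 8))**2 = (-135 + 8*14)**2 = (-135 + 112)**2 = (-23)**2 = 529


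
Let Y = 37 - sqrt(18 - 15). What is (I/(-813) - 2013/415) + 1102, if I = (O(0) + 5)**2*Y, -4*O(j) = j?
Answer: 369788846/337395 + 25*sqrt(3)/813 ≈ 1096.1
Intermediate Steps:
O(j) = -j/4
Y = 37 - sqrt(3) ≈ 35.268
I = 925 - 25*sqrt(3) (I = (-1/4*0 + 5)**2*(37 - sqrt(3)) = (0 + 5)**2*(37 - sqrt(3)) = 5**2*(37 - sqrt(3)) = 25*(37 - sqrt(3)) = 925 - 25*sqrt(3) ≈ 881.70)
(I/(-813) - 2013/415) + 1102 = ((925 - 25*sqrt(3))/(-813) - 2013/415) + 1102 = ((925 - 25*sqrt(3))*(-1/813) - 2013*1/415) + 1102 = ((-925/813 + 25*sqrt(3)/813) - 2013/415) + 1102 = (-2020444/337395 + 25*sqrt(3)/813) + 1102 = 369788846/337395 + 25*sqrt(3)/813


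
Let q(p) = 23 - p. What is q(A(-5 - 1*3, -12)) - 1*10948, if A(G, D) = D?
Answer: -10913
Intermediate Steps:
q(A(-5 - 1*3, -12)) - 1*10948 = (23 - 1*(-12)) - 1*10948 = (23 + 12) - 10948 = 35 - 10948 = -10913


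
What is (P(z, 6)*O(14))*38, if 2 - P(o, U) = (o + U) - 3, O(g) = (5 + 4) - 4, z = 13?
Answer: -2660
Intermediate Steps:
O(g) = 5 (O(g) = 9 - 4 = 5)
P(o, U) = 5 - U - o (P(o, U) = 2 - ((o + U) - 3) = 2 - ((U + o) - 3) = 2 - (-3 + U + o) = 2 + (3 - U - o) = 5 - U - o)
(P(z, 6)*O(14))*38 = ((5 - 1*6 - 1*13)*5)*38 = ((5 - 6 - 13)*5)*38 = -14*5*38 = -70*38 = -2660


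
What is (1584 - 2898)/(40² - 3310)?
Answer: 73/95 ≈ 0.76842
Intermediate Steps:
(1584 - 2898)/(40² - 3310) = -1314/(1600 - 3310) = -1314/(-1710) = -1314*(-1/1710) = 73/95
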